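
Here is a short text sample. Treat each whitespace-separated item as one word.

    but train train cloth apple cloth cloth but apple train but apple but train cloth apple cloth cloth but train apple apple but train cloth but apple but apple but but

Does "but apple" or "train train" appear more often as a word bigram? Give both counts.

"but apple": 4 occurrences
"train train": 1 occurrence

"but apple" (4 vs 1)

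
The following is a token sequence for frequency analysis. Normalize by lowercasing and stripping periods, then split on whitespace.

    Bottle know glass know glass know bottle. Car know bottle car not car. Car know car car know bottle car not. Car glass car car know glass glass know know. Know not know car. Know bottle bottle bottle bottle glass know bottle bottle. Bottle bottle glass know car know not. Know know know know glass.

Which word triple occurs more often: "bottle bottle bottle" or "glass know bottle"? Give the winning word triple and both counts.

"bottle bottle bottle": 4 occurrences
"glass know bottle": 2 occurrences

"bottle bottle bottle" (4 vs 2)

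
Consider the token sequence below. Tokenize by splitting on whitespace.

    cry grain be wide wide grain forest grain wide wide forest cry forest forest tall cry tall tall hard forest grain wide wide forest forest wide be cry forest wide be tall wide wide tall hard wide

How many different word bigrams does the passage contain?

25

37 tokens → 36 bigram windows in total.
Repeated bigrams (each contributes count−1 duplicates):
  wide wide: 4
  cry forest: 2
  forest forest: 2
  forest grain: 2
  forest wide: 2
  grain wide: 2
  tall hard: 2
  wide be: 2
  … (1 more repeated)
11 duplicate windows → 36 − 11 = 25 distinct.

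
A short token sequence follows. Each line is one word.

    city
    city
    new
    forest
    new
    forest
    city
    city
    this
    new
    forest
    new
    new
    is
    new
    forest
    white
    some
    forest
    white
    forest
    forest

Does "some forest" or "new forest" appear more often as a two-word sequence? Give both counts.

"some forest": 1 occurrence
"new forest": 4 occurrences

"new forest" (4 vs 1)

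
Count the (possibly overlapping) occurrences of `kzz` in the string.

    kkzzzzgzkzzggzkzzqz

3

Sliding a length-3 window over the 19 characters (17 positions):
  position 2–4: kzz
  position 9–11: kzz
  position 15–17: kzz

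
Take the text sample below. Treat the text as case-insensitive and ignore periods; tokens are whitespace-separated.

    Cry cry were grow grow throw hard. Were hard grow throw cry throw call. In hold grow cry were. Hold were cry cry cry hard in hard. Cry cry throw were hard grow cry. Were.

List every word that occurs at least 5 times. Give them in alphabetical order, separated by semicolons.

cry; grow; hard; were

Unigram counts meeting the condition (at least 5 times):
  cry: 10
  grow: 5
  hard: 5
  were: 6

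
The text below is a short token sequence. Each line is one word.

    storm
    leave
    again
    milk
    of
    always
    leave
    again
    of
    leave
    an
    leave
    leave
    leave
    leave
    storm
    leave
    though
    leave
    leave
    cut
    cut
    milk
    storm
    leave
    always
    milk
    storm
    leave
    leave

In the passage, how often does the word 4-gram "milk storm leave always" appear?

Scanning the 27 overlapping 4-gram windows for "milk storm leave always":
  position 23–26: milk storm leave always

1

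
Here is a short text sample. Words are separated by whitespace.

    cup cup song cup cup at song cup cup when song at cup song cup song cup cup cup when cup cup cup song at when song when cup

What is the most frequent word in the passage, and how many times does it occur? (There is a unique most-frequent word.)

"cup", 15 times

Unigram frequencies (highest first):
  cup: 15
  song: 7
  when: 4
  at: 3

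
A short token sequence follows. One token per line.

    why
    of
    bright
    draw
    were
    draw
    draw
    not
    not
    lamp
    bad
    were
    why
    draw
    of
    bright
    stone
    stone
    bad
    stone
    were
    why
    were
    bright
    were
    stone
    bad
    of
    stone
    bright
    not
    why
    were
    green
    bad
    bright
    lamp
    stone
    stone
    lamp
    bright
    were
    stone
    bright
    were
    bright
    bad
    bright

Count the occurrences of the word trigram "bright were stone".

Scanning the 46 overlapping trigram windows for "bright were stone":
  position 24–26: bright were stone
  position 41–43: bright were stone

2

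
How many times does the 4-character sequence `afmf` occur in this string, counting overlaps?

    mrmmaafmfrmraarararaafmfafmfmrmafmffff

4

Sliding a length-4 window over the 38 characters (35 positions):
  position 6–9: afmf
  position 21–24: afmf
  position 25–28: afmf
  position 32–35: afmf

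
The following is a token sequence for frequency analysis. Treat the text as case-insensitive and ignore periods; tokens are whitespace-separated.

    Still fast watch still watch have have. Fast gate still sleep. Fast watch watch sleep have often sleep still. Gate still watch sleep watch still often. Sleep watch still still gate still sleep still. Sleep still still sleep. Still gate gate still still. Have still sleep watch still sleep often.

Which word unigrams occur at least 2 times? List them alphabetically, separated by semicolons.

fast; gate; have; often; sleep; still; watch

Unigram counts meeting the condition (at least 2 times):
  fast: 3
  gate: 5
  have: 4
  often: 3
  sleep: 10
  still: 17
  watch: 8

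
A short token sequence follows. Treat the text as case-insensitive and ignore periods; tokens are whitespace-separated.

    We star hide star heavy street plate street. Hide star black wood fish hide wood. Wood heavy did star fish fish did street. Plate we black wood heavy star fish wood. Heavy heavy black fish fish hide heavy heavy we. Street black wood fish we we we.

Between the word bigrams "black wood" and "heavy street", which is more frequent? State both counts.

"black wood": 3 occurrences
"heavy street": 1 occurrence

"black wood" (3 vs 1)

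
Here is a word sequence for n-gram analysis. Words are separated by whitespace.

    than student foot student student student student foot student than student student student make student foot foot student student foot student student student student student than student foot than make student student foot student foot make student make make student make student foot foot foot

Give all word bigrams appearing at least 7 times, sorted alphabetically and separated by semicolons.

Bigram counts meeting the condition (at least 7 times):
  student foot: 8
  student student: 11

student foot; student student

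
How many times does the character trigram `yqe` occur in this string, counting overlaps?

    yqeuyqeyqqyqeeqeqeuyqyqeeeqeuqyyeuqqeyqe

Sliding a length-3 window over the 40 characters (38 positions):
  position 1–3: yqe
  position 5–7: yqe
  position 11–13: yqe
  position 22–24: yqe
  position 38–40: yqe

5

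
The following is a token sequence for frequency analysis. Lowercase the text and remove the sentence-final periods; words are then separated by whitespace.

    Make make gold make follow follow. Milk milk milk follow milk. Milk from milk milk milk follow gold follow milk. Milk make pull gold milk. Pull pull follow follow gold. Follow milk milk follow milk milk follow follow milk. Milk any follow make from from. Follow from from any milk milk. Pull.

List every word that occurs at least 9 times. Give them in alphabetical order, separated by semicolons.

Unigram counts meeting the condition (at least 9 times):
  follow: 13
  milk: 19

follow; milk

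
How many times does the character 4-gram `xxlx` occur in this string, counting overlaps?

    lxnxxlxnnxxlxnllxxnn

Sliding a length-4 window over the 20 characters (17 positions):
  position 4–7: xxlx
  position 10–13: xxlx

2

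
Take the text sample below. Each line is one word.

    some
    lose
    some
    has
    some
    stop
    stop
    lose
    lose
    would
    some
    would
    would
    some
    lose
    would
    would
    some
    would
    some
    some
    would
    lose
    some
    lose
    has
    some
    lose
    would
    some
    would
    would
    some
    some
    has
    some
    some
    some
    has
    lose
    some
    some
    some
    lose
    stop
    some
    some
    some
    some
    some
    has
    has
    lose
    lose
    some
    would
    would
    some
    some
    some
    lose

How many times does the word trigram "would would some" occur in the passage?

Scanning the 59 overlapping trigram windows for "would would some":
  position 12–14: would would some
  position 16–18: would would some
  position 31–33: would would some
  position 56–58: would would some

4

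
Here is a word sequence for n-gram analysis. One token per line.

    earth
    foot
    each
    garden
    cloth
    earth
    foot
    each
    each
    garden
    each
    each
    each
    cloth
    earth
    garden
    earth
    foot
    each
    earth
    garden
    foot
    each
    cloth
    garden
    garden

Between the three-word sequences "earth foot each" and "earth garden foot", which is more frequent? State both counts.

"earth foot each": 3 occurrences
"earth garden foot": 1 occurrence

"earth foot each" (3 vs 1)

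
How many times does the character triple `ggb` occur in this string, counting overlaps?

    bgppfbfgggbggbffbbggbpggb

4

Sliding a length-3 window over the 25 characters (23 positions):
  position 9–11: ggb
  position 12–14: ggb
  position 19–21: ggb
  position 23–25: ggb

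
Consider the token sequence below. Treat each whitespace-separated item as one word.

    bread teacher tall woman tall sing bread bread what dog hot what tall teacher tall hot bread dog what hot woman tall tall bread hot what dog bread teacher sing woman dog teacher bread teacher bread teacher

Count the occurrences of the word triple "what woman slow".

Scanning the 35 overlapping trigram windows for "what woman slow":
  (none found)

0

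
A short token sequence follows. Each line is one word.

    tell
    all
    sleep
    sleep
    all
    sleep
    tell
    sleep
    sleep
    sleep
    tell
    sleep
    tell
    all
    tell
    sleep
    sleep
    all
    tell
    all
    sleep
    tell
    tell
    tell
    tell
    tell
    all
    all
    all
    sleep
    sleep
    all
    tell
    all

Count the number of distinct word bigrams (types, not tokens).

9

34 tokens → 33 bigram windows in total.
Repeated bigrams (each contributes count−1 duplicates):
  sleep sleep: 5
  tell all: 5
  all sleep: 4
  sleep tell: 4
  tell tell: 4
  all tell: 3
  sleep all: 3
  tell sleep: 3
  … (1 more repeated)
24 duplicate windows → 33 − 24 = 9 distinct.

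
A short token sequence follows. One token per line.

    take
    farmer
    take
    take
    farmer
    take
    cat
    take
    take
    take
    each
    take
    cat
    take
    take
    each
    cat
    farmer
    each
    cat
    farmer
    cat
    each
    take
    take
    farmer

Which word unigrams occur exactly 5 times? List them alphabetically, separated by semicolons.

cat; farmer

Unigram counts meeting the condition (exactly 5 times):
  cat: 5
  farmer: 5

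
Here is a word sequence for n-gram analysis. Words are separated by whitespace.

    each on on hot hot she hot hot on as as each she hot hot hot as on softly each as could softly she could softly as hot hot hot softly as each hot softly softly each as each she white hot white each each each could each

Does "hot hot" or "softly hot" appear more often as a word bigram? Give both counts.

"hot hot" (6 vs 0)

"hot hot": 6 occurrences
"softly hot": 0 occurrences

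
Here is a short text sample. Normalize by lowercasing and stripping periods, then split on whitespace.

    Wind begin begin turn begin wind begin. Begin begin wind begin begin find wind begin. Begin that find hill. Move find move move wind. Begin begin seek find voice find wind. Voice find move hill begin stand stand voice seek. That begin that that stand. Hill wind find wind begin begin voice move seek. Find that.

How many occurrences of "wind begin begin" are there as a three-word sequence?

Scanning the 54 overlapping trigram windows for "wind begin begin":
  position 1–3: wind begin begin
  position 6–8: wind begin begin
  position 10–12: wind begin begin
  position 14–16: wind begin begin
  position 24–26: wind begin begin
  position 49–51: wind begin begin

6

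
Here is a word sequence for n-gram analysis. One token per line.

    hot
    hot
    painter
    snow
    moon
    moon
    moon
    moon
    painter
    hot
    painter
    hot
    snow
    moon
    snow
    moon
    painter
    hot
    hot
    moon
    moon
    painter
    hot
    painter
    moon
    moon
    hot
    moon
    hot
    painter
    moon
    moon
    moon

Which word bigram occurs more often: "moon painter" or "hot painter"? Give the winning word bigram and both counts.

"moon painter": 3 occurrences
"hot painter": 4 occurrences

"hot painter" (4 vs 3)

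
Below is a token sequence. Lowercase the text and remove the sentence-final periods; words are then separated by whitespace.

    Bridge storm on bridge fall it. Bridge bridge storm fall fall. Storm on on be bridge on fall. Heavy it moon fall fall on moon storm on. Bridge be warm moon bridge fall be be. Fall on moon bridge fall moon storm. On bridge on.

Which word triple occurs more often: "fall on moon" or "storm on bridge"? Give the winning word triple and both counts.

"fall on moon": 2 occurrences
"storm on bridge": 3 occurrences

"storm on bridge" (3 vs 2)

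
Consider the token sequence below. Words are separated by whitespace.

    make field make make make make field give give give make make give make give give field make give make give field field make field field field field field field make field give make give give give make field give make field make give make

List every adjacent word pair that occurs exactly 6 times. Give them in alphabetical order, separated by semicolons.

field field; make field; make give

Bigram counts meeting the condition (exactly 6 times):
  field field: 6
  make field: 6
  make give: 6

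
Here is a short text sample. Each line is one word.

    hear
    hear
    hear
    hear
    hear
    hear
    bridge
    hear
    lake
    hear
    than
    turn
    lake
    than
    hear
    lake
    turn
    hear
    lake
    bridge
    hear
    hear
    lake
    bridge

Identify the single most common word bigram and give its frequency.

"hear hear", 6 times

Bigram frequencies (highest first):
  hear hear: 6
  hear lake: 4
  bridge hear: 2
  lake bridge: 2
  hear bridge: 1
  lake hear: 1
  … (7 more, each ≤ 1)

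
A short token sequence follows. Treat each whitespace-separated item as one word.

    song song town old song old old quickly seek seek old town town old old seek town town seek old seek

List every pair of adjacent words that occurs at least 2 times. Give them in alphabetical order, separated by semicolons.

Bigram counts meeting the condition (at least 2 times):
  old old: 2
  old seek: 2
  seek old: 2
  town old: 2
  town town: 2

old old; old seek; seek old; town old; town town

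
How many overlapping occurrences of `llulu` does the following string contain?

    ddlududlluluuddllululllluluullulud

4

Sliding a length-5 window over the 34 characters (30 positions):
  position 8–12: llulu
  position 16–20: llulu
  position 23–27: llulu
  position 29–33: llulu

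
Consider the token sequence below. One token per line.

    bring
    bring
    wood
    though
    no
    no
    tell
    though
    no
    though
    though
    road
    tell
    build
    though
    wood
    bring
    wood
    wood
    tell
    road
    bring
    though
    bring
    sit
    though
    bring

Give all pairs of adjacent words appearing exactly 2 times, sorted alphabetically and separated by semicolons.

bring wood; though bring; though no

Bigram counts meeting the condition (exactly 2 times):
  bring wood: 2
  though bring: 2
  though no: 2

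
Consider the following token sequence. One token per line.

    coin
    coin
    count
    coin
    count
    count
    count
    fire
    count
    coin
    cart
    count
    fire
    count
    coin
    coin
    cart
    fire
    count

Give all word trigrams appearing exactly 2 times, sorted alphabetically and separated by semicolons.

count fire count; fire count coin

Trigram counts meeting the condition (exactly 2 times):
  count fire count: 2
  fire count coin: 2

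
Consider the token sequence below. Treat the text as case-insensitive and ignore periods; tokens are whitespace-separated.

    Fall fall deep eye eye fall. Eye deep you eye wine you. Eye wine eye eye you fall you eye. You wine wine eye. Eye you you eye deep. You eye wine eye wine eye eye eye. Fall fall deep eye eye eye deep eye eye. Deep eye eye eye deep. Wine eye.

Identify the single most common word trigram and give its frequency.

Trigram frequencies (highest first):
  deep eye eye: 4
  you eye wine: 3
  eye wine eye: 3
  wine eye eye: 3
  eye eye eye: 3
  eye eye deep: 3
  … (25 more, each ≤ 2)

"deep eye eye", 4 times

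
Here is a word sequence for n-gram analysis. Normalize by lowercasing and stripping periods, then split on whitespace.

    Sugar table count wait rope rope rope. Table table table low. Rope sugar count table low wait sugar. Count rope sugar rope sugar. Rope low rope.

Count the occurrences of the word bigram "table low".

2

Scanning the 25 overlapping bigram windows for "table low":
  position 10–11: table low
  position 15–16: table low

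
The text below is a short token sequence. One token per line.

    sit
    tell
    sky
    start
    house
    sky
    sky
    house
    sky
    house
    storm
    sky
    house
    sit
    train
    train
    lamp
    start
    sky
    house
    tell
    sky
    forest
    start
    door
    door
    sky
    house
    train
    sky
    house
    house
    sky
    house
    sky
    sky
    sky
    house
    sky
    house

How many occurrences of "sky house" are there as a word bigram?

Scanning the 39 overlapping bigram windows for "sky house":
  position 7–8: sky house
  position 9–10: sky house
  position 12–13: sky house
  position 19–20: sky house
  position 27–28: sky house
  position 30–31: sky house
  position 33–34: sky house
  position 37–38: sky house
  position 39–40: sky house

9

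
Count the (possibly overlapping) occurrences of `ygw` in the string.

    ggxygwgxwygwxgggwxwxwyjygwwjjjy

Sliding a length-3 window over the 31 characters (29 positions):
  position 4–6: ygw
  position 10–12: ygw
  position 24–26: ygw

3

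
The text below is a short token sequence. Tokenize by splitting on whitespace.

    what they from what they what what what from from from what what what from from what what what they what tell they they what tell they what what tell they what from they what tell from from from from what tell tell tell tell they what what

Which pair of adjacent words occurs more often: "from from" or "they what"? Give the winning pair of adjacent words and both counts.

"from from": 6 occurrences
"they what": 7 occurrences

"they what" (7 vs 6)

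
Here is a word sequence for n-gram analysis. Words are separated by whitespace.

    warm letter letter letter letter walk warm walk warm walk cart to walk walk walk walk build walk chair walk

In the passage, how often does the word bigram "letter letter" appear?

3

Scanning the 19 overlapping bigram windows for "letter letter":
  position 2–3: letter letter
  position 3–4: letter letter
  position 4–5: letter letter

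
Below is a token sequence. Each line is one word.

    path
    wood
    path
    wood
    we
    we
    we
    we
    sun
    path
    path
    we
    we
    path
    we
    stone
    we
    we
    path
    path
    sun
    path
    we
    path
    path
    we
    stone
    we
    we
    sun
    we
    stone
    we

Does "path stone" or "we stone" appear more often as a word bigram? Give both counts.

"we stone" (3 vs 0)

"path stone": 0 occurrences
"we stone": 3 occurrences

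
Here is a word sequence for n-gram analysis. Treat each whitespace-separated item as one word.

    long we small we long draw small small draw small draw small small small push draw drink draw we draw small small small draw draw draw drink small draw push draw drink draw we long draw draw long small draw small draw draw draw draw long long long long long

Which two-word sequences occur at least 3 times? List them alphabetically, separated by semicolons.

Bigram counts meeting the condition (at least 3 times):
  draw draw: 6
  draw drink: 3
  draw small: 5
  long long: 4
  small draw: 6
  small small: 5

draw draw; draw drink; draw small; long long; small draw; small small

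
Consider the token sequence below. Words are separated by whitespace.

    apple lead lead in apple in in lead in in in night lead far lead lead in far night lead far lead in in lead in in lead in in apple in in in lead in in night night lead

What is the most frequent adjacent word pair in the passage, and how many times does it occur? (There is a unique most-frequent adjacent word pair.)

Bigram frequencies (highest first):
  in in: 9
  lead in: 7
  in lead: 4
  night lead: 3
  lead lead: 2
  in apple: 2
  … (8 more, each ≤ 2)

"in in", 9 times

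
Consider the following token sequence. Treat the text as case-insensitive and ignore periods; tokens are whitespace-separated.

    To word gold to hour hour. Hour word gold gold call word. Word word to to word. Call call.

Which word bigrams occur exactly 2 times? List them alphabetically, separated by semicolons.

hour hour; to word; word gold; word word

Bigram counts meeting the condition (exactly 2 times):
  hour hour: 2
  to word: 2
  word gold: 2
  word word: 2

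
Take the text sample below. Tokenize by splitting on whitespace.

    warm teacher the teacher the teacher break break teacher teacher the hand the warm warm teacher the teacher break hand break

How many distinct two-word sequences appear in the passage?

13

21 tokens → 20 bigram windows in total.
Repeated bigrams (each contributes count−1 duplicates):
  teacher the: 4
  the teacher: 3
  teacher break: 2
  warm teacher: 2
7 duplicate windows → 20 − 7 = 13 distinct.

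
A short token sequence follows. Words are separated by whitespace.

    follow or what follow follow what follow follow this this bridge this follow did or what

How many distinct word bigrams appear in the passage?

16 tokens → 15 bigram windows in total.
Repeated bigrams (each contributes count−1 duplicates):
  follow follow: 2
  or what: 2
  what follow: 2
3 duplicate windows → 15 − 3 = 12 distinct.

12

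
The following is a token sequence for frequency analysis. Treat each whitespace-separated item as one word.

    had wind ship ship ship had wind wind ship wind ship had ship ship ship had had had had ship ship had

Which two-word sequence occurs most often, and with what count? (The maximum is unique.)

"ship ship", 5 times

Bigram frequencies (highest first):
  ship ship: 5
  ship had: 4
  wind ship: 3
  had had: 3
  had wind: 2
  had ship: 2
  … (2 more, each ≤ 1)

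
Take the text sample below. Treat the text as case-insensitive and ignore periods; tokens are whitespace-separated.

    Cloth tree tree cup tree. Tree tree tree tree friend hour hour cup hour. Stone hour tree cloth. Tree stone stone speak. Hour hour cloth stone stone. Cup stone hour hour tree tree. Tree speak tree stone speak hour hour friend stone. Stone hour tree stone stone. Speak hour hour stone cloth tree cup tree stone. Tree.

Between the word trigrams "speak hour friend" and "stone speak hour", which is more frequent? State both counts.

"speak hour friend": 0 occurrences
"stone speak hour": 3 occurrences

"stone speak hour" (3 vs 0)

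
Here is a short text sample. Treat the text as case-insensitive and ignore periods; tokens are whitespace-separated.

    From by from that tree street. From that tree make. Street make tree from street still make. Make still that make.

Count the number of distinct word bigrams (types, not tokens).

18

21 tokens → 20 bigram windows in total.
Repeated bigrams (each contributes count−1 duplicates):
  from that: 2
  that tree: 2
2 duplicate windows → 20 − 2 = 18 distinct.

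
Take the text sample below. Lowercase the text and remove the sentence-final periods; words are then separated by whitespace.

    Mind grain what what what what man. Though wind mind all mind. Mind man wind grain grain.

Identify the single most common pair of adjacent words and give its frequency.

"what what", 3 times

Bigram frequencies (highest first):
  what what: 3
  mind grain: 1
  grain what: 1
  what man: 1
  man though: 1
  though wind: 1
  … (8 more, each ≤ 1)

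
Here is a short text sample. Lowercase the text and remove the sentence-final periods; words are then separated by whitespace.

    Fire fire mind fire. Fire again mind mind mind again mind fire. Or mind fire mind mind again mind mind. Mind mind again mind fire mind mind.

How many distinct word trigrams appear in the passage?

15

27 tokens → 25 trigram windows in total.
Repeated trigrams (each contributes count−1 duplicates):
  mind again mind: 3
  mind mind again: 3
  mind mind mind: 3
  again mind fire: 2
  again mind mind: 2
  fire mind mind: 2
  mind fire mind: 2
10 duplicate windows → 25 − 10 = 15 distinct.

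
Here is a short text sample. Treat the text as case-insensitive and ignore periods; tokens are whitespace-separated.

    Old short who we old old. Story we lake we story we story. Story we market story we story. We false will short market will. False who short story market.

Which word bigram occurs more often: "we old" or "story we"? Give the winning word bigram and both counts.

"story we" (5 vs 1)

"we old": 1 occurrence
"story we": 5 occurrences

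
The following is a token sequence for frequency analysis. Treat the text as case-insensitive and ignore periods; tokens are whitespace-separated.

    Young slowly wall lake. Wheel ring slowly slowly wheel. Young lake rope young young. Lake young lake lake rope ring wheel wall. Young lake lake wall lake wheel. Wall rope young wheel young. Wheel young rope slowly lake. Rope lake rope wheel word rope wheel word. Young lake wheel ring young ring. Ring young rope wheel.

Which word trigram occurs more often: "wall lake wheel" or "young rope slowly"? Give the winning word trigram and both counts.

"wall lake wheel" (2 vs 1)

"wall lake wheel": 2 occurrences
"young rope slowly": 1 occurrence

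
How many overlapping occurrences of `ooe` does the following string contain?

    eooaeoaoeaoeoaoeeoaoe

Sliding a length-3 window over the 21 characters (19 positions):
  (no match at any position)

0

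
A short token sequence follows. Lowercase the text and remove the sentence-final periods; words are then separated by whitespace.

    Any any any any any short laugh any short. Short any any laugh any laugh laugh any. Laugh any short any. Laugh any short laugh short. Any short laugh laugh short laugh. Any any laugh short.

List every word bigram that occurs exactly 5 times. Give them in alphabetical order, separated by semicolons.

any laugh; any short

Bigram counts meeting the condition (exactly 5 times):
  any laugh: 5
  any short: 5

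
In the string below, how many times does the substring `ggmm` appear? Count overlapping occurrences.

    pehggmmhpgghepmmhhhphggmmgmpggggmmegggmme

Sliding a length-4 window over the 41 characters (38 positions):
  position 4–7: ggmm
  position 22–25: ggmm
  position 31–34: ggmm
  position 37–40: ggmm

4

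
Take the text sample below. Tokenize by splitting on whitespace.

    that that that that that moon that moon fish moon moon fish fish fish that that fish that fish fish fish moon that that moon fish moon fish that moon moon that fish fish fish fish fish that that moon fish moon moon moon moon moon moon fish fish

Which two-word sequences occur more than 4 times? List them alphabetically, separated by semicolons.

fish fish; moon fish; moon moon; that moon; that that

Bigram counts meeting the condition (more than 4 times):
  fish fish: 9
  moon fish: 6
  moon moon: 7
  that moon: 5
  that that: 7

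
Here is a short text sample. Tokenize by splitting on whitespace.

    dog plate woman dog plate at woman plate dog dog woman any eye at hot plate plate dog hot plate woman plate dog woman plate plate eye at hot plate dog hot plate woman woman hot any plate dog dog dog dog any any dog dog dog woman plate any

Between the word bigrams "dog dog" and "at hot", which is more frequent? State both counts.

"dog dog": 6 occurrences
"at hot": 2 occurrences

"dog dog" (6 vs 2)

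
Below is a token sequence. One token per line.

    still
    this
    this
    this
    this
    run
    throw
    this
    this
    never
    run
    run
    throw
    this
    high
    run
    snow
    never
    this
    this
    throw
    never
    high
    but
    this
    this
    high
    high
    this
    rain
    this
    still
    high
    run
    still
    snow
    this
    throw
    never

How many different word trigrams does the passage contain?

39 tokens → 37 trigram windows in total.
Repeated trigrams (each contributes count−1 duplicates):
  run throw this: 2
  this this this: 2
  this throw never: 2
3 duplicate windows → 37 − 3 = 34 distinct.

34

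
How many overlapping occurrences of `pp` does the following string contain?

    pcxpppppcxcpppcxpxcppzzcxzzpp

8

Sliding a length-2 window over the 29 characters (28 positions):
  position 4–5: pp
  position 5–6: pp
  position 6–7: pp
  position 7–8: pp
  position 12–13: pp
  position 13–14: pp
  position 20–21: pp
  position 28–29: pp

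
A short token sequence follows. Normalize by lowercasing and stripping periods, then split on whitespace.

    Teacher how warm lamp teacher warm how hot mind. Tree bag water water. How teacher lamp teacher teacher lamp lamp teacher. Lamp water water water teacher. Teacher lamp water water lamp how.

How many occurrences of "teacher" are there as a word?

8

Scanning the 32 tokens for "teacher":
  position 1: teacher
  position 5: teacher
  position 15: teacher
  position 17: teacher
  position 18: teacher
  position 21: teacher
  position 26: teacher
  position 27: teacher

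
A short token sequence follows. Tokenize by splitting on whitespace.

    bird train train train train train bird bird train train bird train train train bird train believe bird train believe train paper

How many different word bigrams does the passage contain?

8

22 tokens → 21 bigram windows in total.
Repeated bigrams (each contributes count−1 duplicates):
  train train: 7
  bird train: 5
  train bird: 3
  train believe: 2
13 duplicate windows → 21 − 13 = 8 distinct.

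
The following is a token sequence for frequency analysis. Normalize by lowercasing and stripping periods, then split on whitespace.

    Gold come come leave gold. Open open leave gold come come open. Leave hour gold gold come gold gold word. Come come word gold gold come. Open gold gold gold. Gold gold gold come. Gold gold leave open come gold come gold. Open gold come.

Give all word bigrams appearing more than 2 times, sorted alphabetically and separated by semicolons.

come come; come gold; gold come; gold gold

Bigram counts meeting the condition (more than 2 times):
  come come: 3
  come gold: 4
  gold come: 7
  gold gold: 9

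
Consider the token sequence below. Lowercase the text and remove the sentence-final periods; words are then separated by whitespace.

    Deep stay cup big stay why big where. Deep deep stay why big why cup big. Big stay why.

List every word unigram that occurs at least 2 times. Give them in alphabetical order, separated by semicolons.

big; cup; deep; stay; why

Unigram counts meeting the condition (at least 2 times):
  big: 5
  cup: 2
  deep: 3
  stay: 4
  why: 4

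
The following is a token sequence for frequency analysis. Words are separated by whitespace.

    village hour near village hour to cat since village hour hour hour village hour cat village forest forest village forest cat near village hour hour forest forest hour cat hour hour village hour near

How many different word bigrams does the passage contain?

19

34 tokens → 33 bigram windows in total.
Repeated bigrams (each contributes count−1 duplicates):
  village hour: 6
  hour hour: 4
  forest forest: 2
  hour cat: 2
  hour near: 2
  hour village: 2
  near village: 2
  village forest: 2
14 duplicate windows → 33 − 14 = 19 distinct.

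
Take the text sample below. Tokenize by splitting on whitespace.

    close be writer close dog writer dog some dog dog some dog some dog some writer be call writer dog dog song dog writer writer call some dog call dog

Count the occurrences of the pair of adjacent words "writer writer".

1

Scanning the 29 overlapping bigram windows for "writer writer":
  position 24–25: writer writer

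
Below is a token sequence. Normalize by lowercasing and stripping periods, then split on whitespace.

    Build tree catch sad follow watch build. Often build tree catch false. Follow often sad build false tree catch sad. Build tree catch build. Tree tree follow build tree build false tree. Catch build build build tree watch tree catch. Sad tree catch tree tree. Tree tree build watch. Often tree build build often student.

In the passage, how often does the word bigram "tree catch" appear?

7

Scanning the 54 overlapping bigram windows for "tree catch":
  position 2–3: tree catch
  position 10–11: tree catch
  position 18–19: tree catch
  position 22–23: tree catch
  position 32–33: tree catch
  position 39–40: tree catch
  position 42–43: tree catch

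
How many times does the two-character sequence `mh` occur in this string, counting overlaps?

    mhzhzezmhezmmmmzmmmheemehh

3

Sliding a length-2 window over the 26 characters (25 positions):
  position 1–2: mh
  position 8–9: mh
  position 19–20: mh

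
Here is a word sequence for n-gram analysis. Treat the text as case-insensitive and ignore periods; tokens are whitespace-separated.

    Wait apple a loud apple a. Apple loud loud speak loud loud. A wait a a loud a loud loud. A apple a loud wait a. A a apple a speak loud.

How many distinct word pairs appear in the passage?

15

32 tokens → 31 bigram windows in total.
Repeated bigrams (each contributes count−1 duplicates):
  a loud: 4
  apple a: 4
  a a: 3
  a apple: 3
  loud a: 3
  loud loud: 3
  speak loud: 2
  wait a: 2
16 duplicate windows → 31 − 16 = 15 distinct.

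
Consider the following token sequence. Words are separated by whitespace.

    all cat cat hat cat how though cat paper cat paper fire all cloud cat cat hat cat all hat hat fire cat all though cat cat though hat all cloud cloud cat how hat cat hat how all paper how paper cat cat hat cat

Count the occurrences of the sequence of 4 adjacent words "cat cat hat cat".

3

Scanning the 43 overlapping 4-gram windows for "cat cat hat cat":
  position 2–5: cat cat hat cat
  position 15–18: cat cat hat cat
  position 43–46: cat cat hat cat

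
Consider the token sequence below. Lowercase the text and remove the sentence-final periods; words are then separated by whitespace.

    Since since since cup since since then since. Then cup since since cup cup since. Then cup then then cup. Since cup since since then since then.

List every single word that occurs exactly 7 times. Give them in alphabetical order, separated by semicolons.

Unigram counts meeting the condition (exactly 7 times):
  cup: 7
  then: 7

cup; then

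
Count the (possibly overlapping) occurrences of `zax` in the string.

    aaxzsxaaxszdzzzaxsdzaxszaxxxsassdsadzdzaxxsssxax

Sliding a length-3 window over the 48 characters (46 positions):
  position 15–17: zax
  position 20–22: zax
  position 24–26: zax
  position 39–41: zax

4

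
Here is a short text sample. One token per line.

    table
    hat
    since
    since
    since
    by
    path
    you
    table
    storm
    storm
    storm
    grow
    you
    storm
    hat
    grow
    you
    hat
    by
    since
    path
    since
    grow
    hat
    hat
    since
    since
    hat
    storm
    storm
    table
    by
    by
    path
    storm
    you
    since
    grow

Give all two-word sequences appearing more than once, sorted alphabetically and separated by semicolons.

Bigram counts meeting the condition (more than once):
  by path: 2
  grow you: 2
  hat since: 2
  since grow: 2
  since since: 3
  storm storm: 3

by path; grow you; hat since; since grow; since since; storm storm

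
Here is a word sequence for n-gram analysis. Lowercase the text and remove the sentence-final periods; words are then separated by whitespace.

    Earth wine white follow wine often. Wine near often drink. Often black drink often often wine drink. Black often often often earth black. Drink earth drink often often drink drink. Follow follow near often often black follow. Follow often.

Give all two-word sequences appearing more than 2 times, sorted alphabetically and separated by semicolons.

drink often; often often

Bigram counts meeting the condition (more than 2 times):
  drink often: 3
  often often: 5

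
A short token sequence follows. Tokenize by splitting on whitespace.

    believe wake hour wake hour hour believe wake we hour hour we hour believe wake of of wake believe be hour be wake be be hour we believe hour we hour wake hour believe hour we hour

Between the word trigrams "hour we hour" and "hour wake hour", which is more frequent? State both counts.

"hour we hour": 3 occurrences
"hour wake hour": 2 occurrences

"hour we hour" (3 vs 2)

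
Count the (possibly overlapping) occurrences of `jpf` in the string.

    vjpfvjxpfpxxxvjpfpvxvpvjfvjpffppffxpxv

3

Sliding a length-3 window over the 38 characters (36 positions):
  position 2–4: jpf
  position 15–17: jpf
  position 27–29: jpf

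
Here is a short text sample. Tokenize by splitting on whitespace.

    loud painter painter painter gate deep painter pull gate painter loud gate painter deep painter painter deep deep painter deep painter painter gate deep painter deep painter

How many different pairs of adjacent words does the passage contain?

12

27 tokens → 26 bigram windows in total.
Repeated bigrams (each contributes count−1 duplicates):
  deep painter: 6
  painter deep: 4
  painter painter: 4
  gate deep: 2
  gate painter: 2
  painter gate: 2
14 duplicate windows → 26 − 14 = 12 distinct.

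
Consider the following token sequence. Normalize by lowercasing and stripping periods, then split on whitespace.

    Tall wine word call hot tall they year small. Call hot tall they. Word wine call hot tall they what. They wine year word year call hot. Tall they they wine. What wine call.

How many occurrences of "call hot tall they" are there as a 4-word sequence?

Scanning the 31 overlapping 4-gram windows for "call hot tall they":
  position 4–7: call hot tall they
  position 10–13: call hot tall they
  position 16–19: call hot tall they
  position 26–29: call hot tall they

4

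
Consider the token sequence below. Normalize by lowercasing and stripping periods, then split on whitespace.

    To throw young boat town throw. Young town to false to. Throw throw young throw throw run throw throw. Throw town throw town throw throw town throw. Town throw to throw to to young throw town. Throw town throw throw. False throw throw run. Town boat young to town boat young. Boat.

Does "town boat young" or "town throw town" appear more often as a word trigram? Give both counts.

"town throw town" (3 vs 2)

"town boat young": 2 occurrences
"town throw town": 3 occurrences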